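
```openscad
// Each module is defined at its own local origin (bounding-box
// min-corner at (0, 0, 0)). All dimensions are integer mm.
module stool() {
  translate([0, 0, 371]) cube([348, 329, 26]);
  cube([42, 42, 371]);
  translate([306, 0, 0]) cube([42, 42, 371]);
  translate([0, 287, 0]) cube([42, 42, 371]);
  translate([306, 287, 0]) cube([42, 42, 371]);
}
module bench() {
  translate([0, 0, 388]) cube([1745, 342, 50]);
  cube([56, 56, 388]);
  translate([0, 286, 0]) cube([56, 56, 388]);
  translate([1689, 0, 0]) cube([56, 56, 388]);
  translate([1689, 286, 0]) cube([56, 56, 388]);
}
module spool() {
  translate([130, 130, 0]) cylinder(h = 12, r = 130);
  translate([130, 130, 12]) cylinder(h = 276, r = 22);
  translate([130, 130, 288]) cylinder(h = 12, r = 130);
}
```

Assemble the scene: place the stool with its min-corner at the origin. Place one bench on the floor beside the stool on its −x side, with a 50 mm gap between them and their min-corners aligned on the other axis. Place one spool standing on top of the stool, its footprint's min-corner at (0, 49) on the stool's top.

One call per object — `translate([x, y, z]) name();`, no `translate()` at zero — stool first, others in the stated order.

stool();
translate([-1795, 0, 0]) bench();
translate([0, 49, 397]) spool();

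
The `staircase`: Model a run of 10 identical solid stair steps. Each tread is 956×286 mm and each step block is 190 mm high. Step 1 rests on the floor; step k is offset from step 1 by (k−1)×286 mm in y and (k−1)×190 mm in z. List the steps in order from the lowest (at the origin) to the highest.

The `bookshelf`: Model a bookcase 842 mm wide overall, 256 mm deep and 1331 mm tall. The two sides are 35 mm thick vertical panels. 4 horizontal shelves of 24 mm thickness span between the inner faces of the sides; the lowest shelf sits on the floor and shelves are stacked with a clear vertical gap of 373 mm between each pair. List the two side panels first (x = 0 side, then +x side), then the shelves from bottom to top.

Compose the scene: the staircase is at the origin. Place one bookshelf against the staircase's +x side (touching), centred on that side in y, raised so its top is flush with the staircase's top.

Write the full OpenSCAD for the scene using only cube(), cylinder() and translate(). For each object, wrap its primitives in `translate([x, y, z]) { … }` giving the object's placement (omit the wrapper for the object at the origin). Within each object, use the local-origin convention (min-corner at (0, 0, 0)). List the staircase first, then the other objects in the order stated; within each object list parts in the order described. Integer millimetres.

cube([956, 286, 190]);
translate([0, 286, 190]) cube([956, 286, 190]);
translate([0, 572, 380]) cube([956, 286, 190]);
translate([0, 858, 570]) cube([956, 286, 190]);
translate([0, 1144, 760]) cube([956, 286, 190]);
translate([0, 1430, 950]) cube([956, 286, 190]);
translate([0, 1716, 1140]) cube([956, 286, 190]);
translate([0, 2002, 1330]) cube([956, 286, 190]);
translate([0, 2288, 1520]) cube([956, 286, 190]);
translate([0, 2574, 1710]) cube([956, 286, 190]);
translate([956, 1302, 569]) {
  cube([35, 256, 1331]);
  translate([807, 0, 0]) cube([35, 256, 1331]);
  translate([35, 0, 0]) cube([772, 256, 24]);
  translate([35, 0, 397]) cube([772, 256, 24]);
  translate([35, 0, 794]) cube([772, 256, 24]);
  translate([35, 0, 1191]) cube([772, 256, 24]);
}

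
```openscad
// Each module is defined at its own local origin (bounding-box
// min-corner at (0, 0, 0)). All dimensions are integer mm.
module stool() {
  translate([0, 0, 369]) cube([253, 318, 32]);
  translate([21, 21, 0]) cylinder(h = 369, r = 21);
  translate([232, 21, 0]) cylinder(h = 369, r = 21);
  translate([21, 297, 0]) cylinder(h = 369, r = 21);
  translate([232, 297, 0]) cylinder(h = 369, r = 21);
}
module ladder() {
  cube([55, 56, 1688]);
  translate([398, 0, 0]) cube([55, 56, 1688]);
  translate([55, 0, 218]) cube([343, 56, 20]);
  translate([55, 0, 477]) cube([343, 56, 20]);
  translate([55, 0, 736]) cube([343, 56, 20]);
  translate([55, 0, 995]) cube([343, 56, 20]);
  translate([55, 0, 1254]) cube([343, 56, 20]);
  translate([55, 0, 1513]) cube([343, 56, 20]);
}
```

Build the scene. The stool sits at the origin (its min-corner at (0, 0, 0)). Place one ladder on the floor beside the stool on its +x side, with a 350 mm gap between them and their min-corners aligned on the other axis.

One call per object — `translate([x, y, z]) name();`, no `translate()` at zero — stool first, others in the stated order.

stool();
translate([603, 0, 0]) ladder();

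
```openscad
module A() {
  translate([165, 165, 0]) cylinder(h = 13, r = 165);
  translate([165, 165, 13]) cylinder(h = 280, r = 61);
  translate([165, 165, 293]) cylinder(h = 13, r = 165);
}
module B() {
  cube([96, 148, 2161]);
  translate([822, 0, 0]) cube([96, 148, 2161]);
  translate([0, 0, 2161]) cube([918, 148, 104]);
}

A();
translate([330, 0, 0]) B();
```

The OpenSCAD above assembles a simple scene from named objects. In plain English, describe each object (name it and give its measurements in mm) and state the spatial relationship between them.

A is a spool: two coaxial disc flanges of radius 165 mm and thickness 13 mm, joined by a core cylinder of radius 61 mm and height 280 mm. The lower flange rests on z = 0 and the three cylinders share a vertical axis.

B is a door frame. The clear opening is 726 mm wide and 2161 mm high. Two 96 mm wide jambs, 148 mm deep, stand either side of the opening from the floor to the top of the opening. A 104 mm thick head sits across the top of both jambs, spanning the full outside width of the frame.

The door frame is against the spool's +x side, with their −y faces flush.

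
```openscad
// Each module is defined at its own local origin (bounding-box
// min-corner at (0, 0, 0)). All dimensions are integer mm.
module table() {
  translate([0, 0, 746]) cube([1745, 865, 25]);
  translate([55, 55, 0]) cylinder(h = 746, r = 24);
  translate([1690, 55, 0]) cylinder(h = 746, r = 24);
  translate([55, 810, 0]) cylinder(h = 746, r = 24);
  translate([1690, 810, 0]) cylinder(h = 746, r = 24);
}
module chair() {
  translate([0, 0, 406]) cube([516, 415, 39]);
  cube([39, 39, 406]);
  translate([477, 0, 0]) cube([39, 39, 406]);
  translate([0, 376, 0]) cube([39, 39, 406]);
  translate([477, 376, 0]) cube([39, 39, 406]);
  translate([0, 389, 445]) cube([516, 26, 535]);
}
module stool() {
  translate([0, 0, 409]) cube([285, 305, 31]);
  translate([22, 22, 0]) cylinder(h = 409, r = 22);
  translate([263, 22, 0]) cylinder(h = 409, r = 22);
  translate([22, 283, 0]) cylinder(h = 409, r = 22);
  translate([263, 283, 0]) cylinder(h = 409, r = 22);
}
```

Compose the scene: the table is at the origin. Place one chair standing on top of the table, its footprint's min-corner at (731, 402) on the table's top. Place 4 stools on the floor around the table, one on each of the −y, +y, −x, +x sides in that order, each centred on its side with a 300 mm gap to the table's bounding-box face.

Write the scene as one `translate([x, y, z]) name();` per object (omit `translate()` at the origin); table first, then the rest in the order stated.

table();
translate([731, 402, 771]) chair();
translate([730, -605, 0]) stool();
translate([730, 1165, 0]) stool();
translate([-585, 280, 0]) stool();
translate([2045, 280, 0]) stool();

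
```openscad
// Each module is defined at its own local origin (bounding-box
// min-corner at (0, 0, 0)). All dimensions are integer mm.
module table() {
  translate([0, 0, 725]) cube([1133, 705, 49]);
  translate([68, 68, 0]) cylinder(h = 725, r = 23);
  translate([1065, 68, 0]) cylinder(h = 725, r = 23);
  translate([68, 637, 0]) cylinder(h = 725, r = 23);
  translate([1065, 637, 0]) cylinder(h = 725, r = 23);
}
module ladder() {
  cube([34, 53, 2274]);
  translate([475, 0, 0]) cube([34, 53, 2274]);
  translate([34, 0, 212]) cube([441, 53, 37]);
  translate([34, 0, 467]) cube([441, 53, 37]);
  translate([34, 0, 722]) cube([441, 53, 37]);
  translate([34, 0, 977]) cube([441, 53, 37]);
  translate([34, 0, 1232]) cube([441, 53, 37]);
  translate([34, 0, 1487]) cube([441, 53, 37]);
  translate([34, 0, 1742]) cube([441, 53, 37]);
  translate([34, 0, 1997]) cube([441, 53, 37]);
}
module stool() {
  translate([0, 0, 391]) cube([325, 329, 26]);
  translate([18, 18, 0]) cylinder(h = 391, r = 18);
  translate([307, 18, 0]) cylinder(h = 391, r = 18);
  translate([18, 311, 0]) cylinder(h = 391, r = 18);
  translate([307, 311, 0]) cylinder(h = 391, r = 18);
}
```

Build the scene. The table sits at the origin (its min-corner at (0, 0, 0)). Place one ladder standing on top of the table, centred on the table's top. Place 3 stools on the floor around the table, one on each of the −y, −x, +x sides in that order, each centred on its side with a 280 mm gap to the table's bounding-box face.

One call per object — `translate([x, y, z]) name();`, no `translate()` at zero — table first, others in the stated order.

table();
translate([312, 326, 774]) ladder();
translate([404, -609, 0]) stool();
translate([-605, 188, 0]) stool();
translate([1413, 188, 0]) stool();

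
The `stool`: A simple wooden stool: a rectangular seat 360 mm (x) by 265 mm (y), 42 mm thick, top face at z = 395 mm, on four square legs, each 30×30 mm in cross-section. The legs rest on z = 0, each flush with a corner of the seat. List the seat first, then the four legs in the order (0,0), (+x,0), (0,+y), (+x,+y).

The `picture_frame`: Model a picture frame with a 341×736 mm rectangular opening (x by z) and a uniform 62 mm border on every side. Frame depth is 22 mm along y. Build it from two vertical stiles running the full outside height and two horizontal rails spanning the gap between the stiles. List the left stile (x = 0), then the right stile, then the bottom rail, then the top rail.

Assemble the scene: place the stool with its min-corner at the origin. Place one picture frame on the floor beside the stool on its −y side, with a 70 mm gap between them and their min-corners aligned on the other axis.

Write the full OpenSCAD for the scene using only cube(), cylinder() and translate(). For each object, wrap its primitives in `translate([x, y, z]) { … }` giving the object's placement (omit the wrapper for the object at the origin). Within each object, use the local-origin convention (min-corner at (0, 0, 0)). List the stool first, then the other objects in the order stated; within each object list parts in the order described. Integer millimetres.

translate([0, 0, 353]) cube([360, 265, 42]);
cube([30, 30, 353]);
translate([330, 0, 0]) cube([30, 30, 353]);
translate([0, 235, 0]) cube([30, 30, 353]);
translate([330, 235, 0]) cube([30, 30, 353]);
translate([0, -92, 0]) {
  cube([62, 22, 860]);
  translate([403, 0, 0]) cube([62, 22, 860]);
  translate([62, 0, 0]) cube([341, 22, 62]);
  translate([62, 0, 798]) cube([341, 22, 62]);
}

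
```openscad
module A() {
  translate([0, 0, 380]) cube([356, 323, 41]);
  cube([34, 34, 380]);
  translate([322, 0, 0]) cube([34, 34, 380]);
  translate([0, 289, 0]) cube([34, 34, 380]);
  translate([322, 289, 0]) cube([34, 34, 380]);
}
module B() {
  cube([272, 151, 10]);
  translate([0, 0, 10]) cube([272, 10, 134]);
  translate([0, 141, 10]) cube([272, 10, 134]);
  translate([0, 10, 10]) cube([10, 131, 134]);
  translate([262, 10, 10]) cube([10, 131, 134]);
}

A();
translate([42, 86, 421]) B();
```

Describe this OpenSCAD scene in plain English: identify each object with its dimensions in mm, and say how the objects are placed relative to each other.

A is a simple wooden stool: a rectangular seat 356 mm (x) by 323 mm (y), 41 mm thick, top face at z = 421 mm, on four square legs, each 34×34 mm in cross-section. The legs rest on z = 0, each flush with a corner of the seat.

B is an open storage box with external size 272×151×144 mm and wall thickness 10 mm (the base is also 10 mm thick). The base covers the whole footprint; the four walls stand on the base, with the y-facing walls full-width and the x-facing walls fitting between their inner faces.

The open box is on top of the stool, centred.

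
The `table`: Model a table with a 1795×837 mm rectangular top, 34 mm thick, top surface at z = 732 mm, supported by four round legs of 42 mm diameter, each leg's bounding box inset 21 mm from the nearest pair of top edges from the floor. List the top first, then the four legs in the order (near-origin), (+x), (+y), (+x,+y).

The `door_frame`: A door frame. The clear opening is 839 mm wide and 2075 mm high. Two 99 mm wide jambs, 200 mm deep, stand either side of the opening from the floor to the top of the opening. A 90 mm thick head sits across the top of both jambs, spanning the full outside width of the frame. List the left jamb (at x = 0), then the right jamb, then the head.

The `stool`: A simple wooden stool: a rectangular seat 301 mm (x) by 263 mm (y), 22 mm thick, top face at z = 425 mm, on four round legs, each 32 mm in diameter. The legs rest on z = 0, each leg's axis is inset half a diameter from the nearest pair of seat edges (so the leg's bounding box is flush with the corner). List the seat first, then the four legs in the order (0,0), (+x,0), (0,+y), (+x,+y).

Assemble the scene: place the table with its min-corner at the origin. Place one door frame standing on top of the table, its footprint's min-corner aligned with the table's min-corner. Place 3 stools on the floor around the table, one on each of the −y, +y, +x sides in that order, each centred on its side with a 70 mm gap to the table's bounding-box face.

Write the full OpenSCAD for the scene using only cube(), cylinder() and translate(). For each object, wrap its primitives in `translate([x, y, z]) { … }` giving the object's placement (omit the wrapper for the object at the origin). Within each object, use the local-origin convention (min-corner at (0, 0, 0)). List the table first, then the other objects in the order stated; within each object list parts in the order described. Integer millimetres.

translate([0, 0, 698]) cube([1795, 837, 34]);
translate([42, 42, 0]) cylinder(h = 698, r = 21);
translate([1753, 42, 0]) cylinder(h = 698, r = 21);
translate([42, 795, 0]) cylinder(h = 698, r = 21);
translate([1753, 795, 0]) cylinder(h = 698, r = 21);
translate([0, 0, 732]) {
  cube([99, 200, 2075]);
  translate([938, 0, 0]) cube([99, 200, 2075]);
  translate([0, 0, 2075]) cube([1037, 200, 90]);
}
translate([747, -333, 0]) {
  translate([0, 0, 403]) cube([301, 263, 22]);
  translate([16, 16, 0]) cylinder(h = 403, r = 16);
  translate([285, 16, 0]) cylinder(h = 403, r = 16);
  translate([16, 247, 0]) cylinder(h = 403, r = 16);
  translate([285, 247, 0]) cylinder(h = 403, r = 16);
}
translate([747, 907, 0]) {
  translate([0, 0, 403]) cube([301, 263, 22]);
  translate([16, 16, 0]) cylinder(h = 403, r = 16);
  translate([285, 16, 0]) cylinder(h = 403, r = 16);
  translate([16, 247, 0]) cylinder(h = 403, r = 16);
  translate([285, 247, 0]) cylinder(h = 403, r = 16);
}
translate([1865, 287, 0]) {
  translate([0, 0, 403]) cube([301, 263, 22]);
  translate([16, 16, 0]) cylinder(h = 403, r = 16);
  translate([285, 16, 0]) cylinder(h = 403, r = 16);
  translate([16, 247, 0]) cylinder(h = 403, r = 16);
  translate([285, 247, 0]) cylinder(h = 403, r = 16);
}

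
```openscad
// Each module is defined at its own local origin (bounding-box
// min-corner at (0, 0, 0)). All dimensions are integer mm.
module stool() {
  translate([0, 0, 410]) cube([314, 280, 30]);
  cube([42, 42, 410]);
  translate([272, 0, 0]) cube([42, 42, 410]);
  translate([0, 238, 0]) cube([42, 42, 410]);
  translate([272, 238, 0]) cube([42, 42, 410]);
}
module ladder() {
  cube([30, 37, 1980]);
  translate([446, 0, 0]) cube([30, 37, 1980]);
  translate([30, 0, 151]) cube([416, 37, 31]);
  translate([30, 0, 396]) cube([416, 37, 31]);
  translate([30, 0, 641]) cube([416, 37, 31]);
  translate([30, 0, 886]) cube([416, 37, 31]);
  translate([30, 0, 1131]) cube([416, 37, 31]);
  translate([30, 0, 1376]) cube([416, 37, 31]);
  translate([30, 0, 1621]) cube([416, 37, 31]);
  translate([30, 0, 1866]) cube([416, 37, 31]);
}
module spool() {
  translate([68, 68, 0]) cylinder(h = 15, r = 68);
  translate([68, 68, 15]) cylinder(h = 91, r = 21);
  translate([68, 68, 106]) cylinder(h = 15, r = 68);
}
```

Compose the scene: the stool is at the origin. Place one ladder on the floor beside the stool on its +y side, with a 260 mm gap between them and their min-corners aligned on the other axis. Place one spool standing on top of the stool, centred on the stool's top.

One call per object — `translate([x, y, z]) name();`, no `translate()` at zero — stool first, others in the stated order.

stool();
translate([0, 540, 0]) ladder();
translate([89, 72, 440]) spool();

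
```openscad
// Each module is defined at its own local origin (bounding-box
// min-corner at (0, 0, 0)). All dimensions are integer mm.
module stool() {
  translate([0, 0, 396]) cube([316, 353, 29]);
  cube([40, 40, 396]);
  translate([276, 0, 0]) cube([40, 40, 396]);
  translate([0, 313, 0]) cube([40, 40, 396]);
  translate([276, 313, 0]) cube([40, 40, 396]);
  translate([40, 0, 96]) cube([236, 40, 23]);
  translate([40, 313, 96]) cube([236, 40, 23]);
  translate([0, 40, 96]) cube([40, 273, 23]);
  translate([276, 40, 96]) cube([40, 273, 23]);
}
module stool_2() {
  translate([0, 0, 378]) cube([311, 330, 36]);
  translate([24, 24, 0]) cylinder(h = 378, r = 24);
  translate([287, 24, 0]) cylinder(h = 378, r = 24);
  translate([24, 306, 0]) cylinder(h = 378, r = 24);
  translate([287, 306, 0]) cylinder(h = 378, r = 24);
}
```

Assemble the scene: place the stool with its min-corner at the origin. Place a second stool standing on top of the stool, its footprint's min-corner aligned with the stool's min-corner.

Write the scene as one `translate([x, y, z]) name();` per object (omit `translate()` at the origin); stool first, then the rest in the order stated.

stool();
translate([0, 0, 425]) stool_2();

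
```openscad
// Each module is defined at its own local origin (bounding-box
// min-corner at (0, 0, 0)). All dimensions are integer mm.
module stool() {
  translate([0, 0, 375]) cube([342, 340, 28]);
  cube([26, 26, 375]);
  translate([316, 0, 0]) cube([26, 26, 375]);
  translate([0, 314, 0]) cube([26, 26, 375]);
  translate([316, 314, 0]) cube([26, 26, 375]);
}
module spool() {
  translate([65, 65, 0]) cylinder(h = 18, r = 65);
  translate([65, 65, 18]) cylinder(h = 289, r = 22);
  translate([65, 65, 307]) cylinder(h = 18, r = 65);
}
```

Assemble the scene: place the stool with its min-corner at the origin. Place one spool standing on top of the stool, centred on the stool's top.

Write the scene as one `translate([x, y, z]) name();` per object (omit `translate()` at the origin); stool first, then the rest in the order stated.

stool();
translate([106, 105, 403]) spool();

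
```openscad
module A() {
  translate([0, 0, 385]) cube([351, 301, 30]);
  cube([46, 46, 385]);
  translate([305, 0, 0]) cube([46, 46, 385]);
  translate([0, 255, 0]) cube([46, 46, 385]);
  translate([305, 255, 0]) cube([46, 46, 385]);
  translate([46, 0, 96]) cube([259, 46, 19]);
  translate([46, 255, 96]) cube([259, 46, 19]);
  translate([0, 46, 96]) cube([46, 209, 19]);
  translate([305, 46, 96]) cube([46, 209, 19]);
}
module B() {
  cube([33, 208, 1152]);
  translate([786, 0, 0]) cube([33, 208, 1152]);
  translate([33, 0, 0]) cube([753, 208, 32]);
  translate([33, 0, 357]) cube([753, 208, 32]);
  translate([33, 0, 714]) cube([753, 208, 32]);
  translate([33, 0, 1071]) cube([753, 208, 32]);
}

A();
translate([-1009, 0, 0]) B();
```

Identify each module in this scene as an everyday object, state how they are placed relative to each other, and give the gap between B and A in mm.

The bookshelf's nearest face is 190 mm from the stool's −x face.

A is a stool. B is a bookshelf. The bookshelf is on the floor beside the stool on its −x side. The gap between the bookshelf and the stool is 190 mm.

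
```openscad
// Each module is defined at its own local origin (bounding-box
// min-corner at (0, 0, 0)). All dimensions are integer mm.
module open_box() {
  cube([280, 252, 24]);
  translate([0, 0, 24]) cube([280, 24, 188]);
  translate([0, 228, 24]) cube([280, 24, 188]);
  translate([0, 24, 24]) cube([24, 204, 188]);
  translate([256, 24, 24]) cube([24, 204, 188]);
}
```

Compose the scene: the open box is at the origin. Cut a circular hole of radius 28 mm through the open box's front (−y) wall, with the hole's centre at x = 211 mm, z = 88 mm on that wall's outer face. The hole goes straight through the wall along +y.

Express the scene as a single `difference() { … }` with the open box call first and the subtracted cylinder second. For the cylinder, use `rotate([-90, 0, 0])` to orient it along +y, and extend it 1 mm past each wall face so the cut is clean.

difference() {
  open_box();
  translate([211, -1, 88]) rotate([-90, 0, 0]) cylinder(h = 26, r = 28);
}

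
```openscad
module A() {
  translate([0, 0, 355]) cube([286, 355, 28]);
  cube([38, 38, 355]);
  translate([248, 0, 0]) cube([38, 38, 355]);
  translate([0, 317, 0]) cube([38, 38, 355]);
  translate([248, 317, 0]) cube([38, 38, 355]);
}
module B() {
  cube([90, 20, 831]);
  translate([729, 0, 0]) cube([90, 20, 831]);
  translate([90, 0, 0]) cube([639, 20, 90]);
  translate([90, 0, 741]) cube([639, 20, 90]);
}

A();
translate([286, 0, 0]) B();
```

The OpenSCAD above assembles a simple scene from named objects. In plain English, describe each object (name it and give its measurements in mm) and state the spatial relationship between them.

A is a four-legged stool. The seat is a 286×355×28 mm slab whose top surface is at z = 383 mm; four square legs, each 38×38 mm in cross-section, run from the floor (z = 0) to the underside of the seat, each flush with a corner of the seat.

B is a picture frame with a 639×651 mm rectangular opening (x by z) and a uniform 90 mm border on every side. Frame depth is 20 mm along y. It is built from two vertical stiles running the full outside height and two horizontal rails spanning the gap between the stiles.

The picture frame is against the stool's +x side, with their −y faces flush.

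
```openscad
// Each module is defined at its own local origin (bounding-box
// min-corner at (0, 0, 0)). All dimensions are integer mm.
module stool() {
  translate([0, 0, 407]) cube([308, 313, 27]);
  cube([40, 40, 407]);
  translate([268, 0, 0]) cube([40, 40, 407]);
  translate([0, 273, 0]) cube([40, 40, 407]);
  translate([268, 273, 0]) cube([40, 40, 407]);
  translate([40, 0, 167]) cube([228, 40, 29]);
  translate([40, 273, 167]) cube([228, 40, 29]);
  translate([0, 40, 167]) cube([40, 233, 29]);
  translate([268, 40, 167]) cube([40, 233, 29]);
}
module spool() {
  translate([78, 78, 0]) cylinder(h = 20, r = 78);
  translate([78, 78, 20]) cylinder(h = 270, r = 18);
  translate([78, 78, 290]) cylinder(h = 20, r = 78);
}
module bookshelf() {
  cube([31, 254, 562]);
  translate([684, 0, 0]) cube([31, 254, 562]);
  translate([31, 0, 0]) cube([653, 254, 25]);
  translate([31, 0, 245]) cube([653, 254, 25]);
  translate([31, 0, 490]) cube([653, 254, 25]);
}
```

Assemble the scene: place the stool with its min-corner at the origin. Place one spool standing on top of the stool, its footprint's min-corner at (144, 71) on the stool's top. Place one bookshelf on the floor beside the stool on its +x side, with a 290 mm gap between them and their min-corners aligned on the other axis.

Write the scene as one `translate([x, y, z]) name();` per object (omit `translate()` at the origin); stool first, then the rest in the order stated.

stool();
translate([144, 71, 434]) spool();
translate([598, 0, 0]) bookshelf();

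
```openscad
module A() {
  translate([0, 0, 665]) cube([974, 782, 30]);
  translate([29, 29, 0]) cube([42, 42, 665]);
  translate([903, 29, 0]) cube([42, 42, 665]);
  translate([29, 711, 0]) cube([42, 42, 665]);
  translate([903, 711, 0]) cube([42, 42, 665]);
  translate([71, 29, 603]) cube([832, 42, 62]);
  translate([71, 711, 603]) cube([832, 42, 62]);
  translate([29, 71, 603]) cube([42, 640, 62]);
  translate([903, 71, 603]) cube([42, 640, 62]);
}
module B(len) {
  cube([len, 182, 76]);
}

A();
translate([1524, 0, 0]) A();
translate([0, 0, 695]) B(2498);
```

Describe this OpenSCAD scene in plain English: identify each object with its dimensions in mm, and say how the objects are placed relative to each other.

A is a table: top 974 mm (x) × 782 mm (y), 30 mm thick, upper face at z = 695 mm, on four 42×42 mm square legs, each inset 29 mm from the nearest pair of top edges, running from z = 0 to the bottom of the top. Four apron rails, 42 mm thick and 62 mm tall, run between adjacent legs with their top edges flush with the underside of the top and their outer faces flush with the legs' outer faces.

B is a rectangular beam 2498 mm long (x), 182 mm deep (y), 76 mm thick (z).

The beam spans the tops of two tables placed 550 mm apart, resting at z = 695 mm.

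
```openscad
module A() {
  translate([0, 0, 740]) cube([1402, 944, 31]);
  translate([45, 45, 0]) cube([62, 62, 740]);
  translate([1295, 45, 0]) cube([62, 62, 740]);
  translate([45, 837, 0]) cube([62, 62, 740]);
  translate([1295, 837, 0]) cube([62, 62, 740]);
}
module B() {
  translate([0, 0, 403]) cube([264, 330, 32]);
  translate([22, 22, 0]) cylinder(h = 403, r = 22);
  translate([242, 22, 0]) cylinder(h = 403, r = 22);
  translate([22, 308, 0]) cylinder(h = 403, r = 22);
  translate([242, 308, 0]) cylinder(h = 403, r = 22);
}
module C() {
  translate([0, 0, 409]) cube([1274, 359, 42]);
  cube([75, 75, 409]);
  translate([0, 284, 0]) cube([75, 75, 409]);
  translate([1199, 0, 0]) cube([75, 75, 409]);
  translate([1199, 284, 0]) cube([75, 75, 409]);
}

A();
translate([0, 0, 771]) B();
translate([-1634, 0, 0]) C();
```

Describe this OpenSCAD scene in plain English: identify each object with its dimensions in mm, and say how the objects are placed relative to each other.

A is a table: top 1402 mm (x) × 944 mm (y), 31 mm thick, upper face at z = 771 mm, on four 62×62 mm square legs, each inset 45 mm from the nearest pair of top edges, running from z = 0 to the bottom of the top.

B is a four-legged stool. The seat is 264×330 mm, 32 mm thick, top at z = 435 mm. It stands on four round legs, each 44 mm in diameter, from z = 0 to the seat underside, each leg's axis is inset half a diameter from the nearest pair of seat edges (so the leg's bounding box is flush with the corner).

C is a bench: a 1274×359 mm seat slab, 42 mm thick, top at z = 451 mm, on four 75×75 mm square legs flush with the seat corners and standing on z = 0.

The stool is on top of the table. The bench is on the floor beside the table on its −x side.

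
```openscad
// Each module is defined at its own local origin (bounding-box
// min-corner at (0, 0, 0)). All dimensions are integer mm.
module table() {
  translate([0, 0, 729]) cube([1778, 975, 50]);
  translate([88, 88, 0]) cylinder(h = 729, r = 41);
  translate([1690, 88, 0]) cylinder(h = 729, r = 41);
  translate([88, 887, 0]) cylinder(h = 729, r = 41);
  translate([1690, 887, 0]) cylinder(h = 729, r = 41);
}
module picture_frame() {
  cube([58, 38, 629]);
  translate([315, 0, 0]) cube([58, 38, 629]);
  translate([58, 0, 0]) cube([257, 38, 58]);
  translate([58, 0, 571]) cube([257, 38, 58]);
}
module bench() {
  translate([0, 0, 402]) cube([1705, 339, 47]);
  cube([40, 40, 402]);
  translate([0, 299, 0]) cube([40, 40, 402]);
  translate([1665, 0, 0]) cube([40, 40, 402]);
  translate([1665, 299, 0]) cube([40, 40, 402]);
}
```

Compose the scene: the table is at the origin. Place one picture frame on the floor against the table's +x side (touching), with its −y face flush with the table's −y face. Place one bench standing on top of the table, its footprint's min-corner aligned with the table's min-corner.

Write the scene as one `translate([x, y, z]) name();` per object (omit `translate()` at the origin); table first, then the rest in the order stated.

table();
translate([1778, 0, 0]) picture_frame();
translate([0, 0, 779]) bench();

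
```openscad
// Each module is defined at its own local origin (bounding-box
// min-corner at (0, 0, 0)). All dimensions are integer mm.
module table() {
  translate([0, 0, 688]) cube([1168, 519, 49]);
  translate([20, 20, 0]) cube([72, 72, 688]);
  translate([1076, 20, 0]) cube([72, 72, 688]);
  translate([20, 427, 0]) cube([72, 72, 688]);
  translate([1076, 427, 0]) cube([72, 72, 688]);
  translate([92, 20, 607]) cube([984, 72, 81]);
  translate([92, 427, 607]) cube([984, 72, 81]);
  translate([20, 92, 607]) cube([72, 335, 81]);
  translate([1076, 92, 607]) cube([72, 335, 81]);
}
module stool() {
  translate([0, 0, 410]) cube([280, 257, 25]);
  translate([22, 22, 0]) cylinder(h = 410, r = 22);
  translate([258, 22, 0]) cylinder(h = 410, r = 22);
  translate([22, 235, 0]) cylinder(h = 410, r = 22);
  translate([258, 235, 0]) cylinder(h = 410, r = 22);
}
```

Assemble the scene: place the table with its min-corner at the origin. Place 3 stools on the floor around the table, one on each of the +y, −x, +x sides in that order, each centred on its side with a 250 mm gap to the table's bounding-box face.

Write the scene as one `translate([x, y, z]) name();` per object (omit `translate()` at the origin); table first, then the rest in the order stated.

table();
translate([444, 769, 0]) stool();
translate([-530, 131, 0]) stool();
translate([1418, 131, 0]) stool();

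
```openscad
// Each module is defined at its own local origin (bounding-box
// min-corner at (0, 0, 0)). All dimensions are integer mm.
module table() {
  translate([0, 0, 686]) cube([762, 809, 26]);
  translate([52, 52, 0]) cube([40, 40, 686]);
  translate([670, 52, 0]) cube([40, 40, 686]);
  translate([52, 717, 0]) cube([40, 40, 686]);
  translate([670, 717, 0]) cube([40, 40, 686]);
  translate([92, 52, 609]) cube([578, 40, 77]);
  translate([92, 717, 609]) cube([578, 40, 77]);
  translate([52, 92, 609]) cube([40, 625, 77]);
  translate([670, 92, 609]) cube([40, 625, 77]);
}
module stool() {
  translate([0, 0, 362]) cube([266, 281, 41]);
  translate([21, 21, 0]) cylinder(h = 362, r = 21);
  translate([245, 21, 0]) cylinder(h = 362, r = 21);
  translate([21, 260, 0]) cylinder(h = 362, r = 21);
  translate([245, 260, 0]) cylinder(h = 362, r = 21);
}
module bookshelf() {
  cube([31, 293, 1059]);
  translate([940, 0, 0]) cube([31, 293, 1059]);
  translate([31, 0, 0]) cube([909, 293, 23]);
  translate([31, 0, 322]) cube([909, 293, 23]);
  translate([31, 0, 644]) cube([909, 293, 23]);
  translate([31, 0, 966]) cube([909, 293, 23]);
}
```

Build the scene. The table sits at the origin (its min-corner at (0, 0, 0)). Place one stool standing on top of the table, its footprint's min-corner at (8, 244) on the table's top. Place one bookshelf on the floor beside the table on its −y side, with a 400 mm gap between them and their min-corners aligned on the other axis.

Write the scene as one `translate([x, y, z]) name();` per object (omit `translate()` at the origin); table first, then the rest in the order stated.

table();
translate([8, 244, 712]) stool();
translate([0, -693, 0]) bookshelf();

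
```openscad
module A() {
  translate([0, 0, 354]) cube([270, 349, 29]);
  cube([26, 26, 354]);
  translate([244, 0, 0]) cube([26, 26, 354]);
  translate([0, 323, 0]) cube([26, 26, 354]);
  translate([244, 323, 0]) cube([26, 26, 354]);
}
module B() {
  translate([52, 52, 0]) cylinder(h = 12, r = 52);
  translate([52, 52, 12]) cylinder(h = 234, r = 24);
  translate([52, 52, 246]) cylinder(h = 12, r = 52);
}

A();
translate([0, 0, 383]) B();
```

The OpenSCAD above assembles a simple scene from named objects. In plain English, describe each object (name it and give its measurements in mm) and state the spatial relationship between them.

A is a simple wooden stool: a rectangular seat 270 mm (x) by 349 mm (y), 29 mm thick, top face at z = 383 mm, on four square legs, each 26×26 mm in cross-section. The legs rest on z = 0, each flush with a corner of the seat.

B is a spool: two coaxial disc flanges of radius 52 mm and thickness 12 mm, joined by a core cylinder of radius 24 mm and height 234 mm. The lower flange rests on z = 0 and the three cylinders share a vertical axis.

The spool is on top of the stool.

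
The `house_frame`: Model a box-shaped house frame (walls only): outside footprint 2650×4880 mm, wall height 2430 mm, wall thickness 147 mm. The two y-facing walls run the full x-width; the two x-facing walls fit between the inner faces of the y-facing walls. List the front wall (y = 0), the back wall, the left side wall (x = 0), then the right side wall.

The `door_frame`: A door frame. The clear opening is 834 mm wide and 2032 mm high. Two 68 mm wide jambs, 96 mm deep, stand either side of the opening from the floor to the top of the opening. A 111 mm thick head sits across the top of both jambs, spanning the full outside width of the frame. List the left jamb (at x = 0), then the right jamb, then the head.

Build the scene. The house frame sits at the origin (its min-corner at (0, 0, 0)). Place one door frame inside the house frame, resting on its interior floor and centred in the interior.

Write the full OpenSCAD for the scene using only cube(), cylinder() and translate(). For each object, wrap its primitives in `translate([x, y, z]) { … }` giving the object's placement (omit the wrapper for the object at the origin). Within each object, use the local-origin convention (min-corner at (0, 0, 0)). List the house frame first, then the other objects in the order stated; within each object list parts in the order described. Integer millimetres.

cube([2650, 147, 2430]);
translate([0, 4733, 0]) cube([2650, 147, 2430]);
translate([0, 147, 0]) cube([147, 4586, 2430]);
translate([2503, 147, 0]) cube([147, 4586, 2430]);
translate([840, 2392, 0]) {
  cube([68, 96, 2032]);
  translate([902, 0, 0]) cube([68, 96, 2032]);
  translate([0, 0, 2032]) cube([970, 96, 111]);
}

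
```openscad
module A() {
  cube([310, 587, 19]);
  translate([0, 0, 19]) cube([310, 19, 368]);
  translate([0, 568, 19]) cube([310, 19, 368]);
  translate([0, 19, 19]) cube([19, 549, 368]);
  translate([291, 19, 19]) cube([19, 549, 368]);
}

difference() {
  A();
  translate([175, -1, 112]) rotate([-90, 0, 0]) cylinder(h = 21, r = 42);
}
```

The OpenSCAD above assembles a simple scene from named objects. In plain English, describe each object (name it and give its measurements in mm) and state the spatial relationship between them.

A is an open-topped rectangular box: outside dimensions 310×587×387 mm, with a uniform wall and base thickness of 19 mm. The base is a full 310×587 slab on the floor; four walls sit on top of the base. The front and back walls (the −y and +y sides) span the full width; the two side walls fit between them.

The open box has a circular hole of radius 42 mm through its front wall, centred at (x = 175, z = 112).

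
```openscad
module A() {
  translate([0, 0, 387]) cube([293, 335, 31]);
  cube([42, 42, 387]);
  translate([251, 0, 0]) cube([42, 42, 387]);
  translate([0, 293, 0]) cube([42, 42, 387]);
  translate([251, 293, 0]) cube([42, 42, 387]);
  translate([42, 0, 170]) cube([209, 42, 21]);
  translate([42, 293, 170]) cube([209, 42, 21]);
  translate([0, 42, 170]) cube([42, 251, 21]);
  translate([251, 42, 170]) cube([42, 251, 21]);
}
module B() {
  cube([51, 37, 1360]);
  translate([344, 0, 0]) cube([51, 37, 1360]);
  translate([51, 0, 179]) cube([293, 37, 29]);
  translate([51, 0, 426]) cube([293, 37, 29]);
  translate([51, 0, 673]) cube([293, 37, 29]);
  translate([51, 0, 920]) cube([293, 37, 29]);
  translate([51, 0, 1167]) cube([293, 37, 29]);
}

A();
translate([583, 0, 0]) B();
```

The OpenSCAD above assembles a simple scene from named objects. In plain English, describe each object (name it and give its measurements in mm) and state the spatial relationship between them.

A is a four-legged stool. The seat is a 293×335×31 mm slab whose top surface is at z = 418 mm; four square legs, each 42×42 mm in cross-section, run from the floor (z = 0) to the underside of the seat, each flush with a corner of the seat. Four stretchers, 42 mm wide and 21 mm tall, connect adjacent legs with their undersides at z = 170 mm, each running between the inner faces of the legs it joins and aligned with the legs' outer faces on the other axis.

B is a straight ladder. Two 51×37 mm vertical rails, 1360 mm tall, stand 395 mm apart (outside-to-outside) with their front faces coplanar on the −y side. 5 rungs, each 37 mm deep and 29 mm tall, span between the inner faces of the rails, front faces flush with the rails. The lowest rung's underside is at z = 179 mm and rungs are spaced 247 mm apart (underside to underside).

The ladder is on the floor beside the stool on its +x side.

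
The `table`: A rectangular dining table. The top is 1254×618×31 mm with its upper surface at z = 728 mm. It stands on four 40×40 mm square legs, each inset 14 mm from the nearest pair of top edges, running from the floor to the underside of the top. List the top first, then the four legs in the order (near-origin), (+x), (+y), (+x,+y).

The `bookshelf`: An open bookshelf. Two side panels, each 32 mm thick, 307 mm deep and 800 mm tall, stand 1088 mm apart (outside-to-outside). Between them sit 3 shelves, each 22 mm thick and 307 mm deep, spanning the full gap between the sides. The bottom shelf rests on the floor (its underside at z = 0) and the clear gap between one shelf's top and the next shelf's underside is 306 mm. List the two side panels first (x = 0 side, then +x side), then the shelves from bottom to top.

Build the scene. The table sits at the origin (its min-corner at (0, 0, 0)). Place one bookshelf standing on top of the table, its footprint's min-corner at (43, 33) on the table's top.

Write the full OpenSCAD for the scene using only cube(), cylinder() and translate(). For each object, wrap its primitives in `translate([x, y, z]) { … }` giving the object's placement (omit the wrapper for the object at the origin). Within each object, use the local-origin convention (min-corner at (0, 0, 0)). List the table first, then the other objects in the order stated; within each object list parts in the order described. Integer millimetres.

translate([0, 0, 697]) cube([1254, 618, 31]);
translate([14, 14, 0]) cube([40, 40, 697]);
translate([1200, 14, 0]) cube([40, 40, 697]);
translate([14, 564, 0]) cube([40, 40, 697]);
translate([1200, 564, 0]) cube([40, 40, 697]);
translate([43, 33, 728]) {
  cube([32, 307, 800]);
  translate([1056, 0, 0]) cube([32, 307, 800]);
  translate([32, 0, 0]) cube([1024, 307, 22]);
  translate([32, 0, 328]) cube([1024, 307, 22]);
  translate([32, 0, 656]) cube([1024, 307, 22]);
}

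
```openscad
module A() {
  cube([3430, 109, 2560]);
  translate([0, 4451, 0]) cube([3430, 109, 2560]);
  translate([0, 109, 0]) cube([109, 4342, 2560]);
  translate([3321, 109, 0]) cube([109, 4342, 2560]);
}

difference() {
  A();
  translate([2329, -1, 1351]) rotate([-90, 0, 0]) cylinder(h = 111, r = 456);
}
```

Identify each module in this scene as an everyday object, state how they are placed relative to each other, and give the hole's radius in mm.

The subtracted cylinder has r = 456 mm.

A is a house frame. The house frame has a circular hole through its front wall. The hole's radius is 456 mm.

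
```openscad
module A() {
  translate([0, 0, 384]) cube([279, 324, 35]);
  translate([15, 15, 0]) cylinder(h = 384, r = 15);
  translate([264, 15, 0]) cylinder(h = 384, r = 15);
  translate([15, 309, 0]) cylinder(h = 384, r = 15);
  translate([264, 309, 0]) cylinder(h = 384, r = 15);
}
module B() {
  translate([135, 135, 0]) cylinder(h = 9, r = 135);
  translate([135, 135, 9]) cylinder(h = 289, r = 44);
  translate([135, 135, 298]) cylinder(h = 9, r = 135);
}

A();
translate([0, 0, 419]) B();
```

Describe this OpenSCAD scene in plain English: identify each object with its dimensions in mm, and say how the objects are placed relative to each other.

A is a four-legged stool. The seat is 279×324 mm, 35 mm thick, top at z = 419 mm. It stands on four round legs, each 30 mm in diameter, from z = 0 to the seat underside, each leg's axis is inset half a diameter from the nearest pair of seat edges (so the leg's bounding box is flush with the corner).

B is a spool: two coaxial disc flanges of radius 135 mm and thickness 9 mm, joined by a core cylinder of radius 44 mm and height 289 mm. The lower flange rests on z = 0 and the three cylinders share a vertical axis.

The spool is on top of the stool.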